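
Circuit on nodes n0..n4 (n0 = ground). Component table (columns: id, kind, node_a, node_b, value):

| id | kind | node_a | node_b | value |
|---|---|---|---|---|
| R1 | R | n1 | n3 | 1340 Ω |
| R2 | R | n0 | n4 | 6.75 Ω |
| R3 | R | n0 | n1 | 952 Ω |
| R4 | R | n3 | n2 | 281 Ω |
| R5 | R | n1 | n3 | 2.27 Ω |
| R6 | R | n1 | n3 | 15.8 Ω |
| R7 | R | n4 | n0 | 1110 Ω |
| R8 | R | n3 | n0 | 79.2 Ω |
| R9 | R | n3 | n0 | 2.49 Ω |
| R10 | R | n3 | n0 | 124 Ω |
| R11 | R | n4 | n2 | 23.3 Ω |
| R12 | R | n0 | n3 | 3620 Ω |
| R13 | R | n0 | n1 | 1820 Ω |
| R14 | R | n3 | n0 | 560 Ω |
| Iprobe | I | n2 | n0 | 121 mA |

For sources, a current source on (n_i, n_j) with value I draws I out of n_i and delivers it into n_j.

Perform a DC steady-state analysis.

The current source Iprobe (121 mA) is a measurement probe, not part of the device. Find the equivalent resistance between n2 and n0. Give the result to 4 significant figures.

Apply KCL at each of the 4 non-ground nodes and solve the resulting linear system.
Node n1: branches {R1, R3, R5, R6, R13} → V_1 = -0.02712
Node n2: branches {R4, R11, Iprobe} → V_2 = -3.283
Node n3: branches {R1, R4, R5, R6, R8, R9, R10, R12, R14} → V_3 = -0.02720
Node n4: branches {R2, R7, R11} → V_4 = -0.7341

R_eq = 27.14 Ω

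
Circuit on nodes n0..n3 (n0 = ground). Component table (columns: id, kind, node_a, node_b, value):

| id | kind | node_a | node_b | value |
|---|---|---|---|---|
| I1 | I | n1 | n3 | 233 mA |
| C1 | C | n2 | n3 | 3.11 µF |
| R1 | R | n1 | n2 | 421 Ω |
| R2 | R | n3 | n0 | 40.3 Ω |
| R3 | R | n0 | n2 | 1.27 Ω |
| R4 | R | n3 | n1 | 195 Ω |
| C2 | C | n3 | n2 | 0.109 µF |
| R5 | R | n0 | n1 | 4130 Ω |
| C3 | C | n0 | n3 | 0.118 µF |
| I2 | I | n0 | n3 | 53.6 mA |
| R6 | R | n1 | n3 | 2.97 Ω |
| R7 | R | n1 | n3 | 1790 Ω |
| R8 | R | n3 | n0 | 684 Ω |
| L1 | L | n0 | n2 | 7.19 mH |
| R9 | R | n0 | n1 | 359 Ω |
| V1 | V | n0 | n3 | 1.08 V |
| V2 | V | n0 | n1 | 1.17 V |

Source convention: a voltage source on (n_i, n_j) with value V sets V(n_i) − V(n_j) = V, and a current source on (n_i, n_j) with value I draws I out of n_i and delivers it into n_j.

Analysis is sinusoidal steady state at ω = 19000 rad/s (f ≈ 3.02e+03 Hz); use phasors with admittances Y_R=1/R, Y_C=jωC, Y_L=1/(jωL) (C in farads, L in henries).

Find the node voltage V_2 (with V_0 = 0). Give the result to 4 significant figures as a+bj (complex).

-0.009178-0.08301j V

MNA unknowns: 3 node voltages V₁..V_3 plus 2 source currents (V1, V2)
I1: z[1]−=0.233, z[3]+=0.233
C1: Y=0.000+0.05909j on G[2,3]
R1: Y=0.002375+0.000j on G[1,2]
R2: Y=0.02481+0.000j on G[3,0]
R3: Y=0.7874+0.000j on G[0,2]
R4: Y=0.005128+0.000j on G[3,1]
C2: Y=0.000+0.002071j on G[3,2]
R5: Y=0.0002421+0.000j on G[0,1]
C3: Y=0.000+0.002242j on G[0,3]
I2: z[0]−=0.0536, z[3]+=0.0536
R6: Y=0.3367+0.000j on G[1,3]
R7: Y=0.0005587+0.000j on G[1,3]
R8: Y=0.001462+0.000j on G[3,0]
L1: Y=0.000-0.007320j on G[0,2]
R9: Y=0.002786+0.000j on G[0,1]
V1: row V0−V3=1.08, i_V1 at 0,3
V2: row V0−V1=1.17, i_V2 at 0,1
solve → V1=-1.170+0.000j, V2=-0.009178-0.08301j, V3=-1.080+0.000j
aux → i_V1=-0.2892-0.06791j, i_V2=0.1959+0.0001972j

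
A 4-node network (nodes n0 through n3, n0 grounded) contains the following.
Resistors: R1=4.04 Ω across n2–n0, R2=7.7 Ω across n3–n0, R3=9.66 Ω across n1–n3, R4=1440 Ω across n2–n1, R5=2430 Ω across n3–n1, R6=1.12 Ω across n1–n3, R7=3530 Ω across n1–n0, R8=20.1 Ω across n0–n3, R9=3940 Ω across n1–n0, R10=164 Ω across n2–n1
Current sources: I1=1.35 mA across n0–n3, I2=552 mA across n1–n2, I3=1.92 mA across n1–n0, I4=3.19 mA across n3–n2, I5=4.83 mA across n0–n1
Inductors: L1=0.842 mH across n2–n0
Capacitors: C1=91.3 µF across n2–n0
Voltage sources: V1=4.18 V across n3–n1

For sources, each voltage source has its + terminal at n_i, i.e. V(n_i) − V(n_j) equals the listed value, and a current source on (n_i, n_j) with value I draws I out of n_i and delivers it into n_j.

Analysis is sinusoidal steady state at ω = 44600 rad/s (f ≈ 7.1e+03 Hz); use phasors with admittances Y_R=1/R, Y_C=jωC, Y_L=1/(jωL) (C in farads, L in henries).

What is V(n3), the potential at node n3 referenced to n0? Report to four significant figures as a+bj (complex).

-2.783-0.004543j V

Apply KCL at each of the 3 non-ground nodes and solve the resulting linear system.
Node n1: branches {I2, R3, I3, R4, R5, R6, R7, R9, R10, I5, V1} → V_1 = -6.963-0.004543j
Node n2: branches {R1, L1, C1, I2, R4, I4, R10} → V_2 = 0.007854-0.1251j
Node n3: branches {I1, R2, R3, R5, R6, R8, I4, V1} → V_3 = -2.783-0.004543j
Source currents: i(V1)=-3.669+0.0008161j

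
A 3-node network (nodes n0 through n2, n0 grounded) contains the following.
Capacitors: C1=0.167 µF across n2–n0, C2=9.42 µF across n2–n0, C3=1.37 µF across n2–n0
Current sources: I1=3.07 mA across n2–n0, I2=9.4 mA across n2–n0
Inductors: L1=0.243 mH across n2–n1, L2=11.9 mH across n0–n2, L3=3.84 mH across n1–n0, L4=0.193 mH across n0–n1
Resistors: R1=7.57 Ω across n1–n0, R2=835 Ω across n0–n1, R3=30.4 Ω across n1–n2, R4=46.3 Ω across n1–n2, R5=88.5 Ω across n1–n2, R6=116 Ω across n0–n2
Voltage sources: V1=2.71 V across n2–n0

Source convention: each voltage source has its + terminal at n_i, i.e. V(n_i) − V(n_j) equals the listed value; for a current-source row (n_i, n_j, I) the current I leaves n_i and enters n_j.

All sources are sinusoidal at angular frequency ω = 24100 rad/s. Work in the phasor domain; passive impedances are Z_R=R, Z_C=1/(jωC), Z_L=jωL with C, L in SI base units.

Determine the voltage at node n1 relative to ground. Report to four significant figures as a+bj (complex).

1.112-0.1088j V

Apply KCL at each of the 2 non-ground nodes and solve the resulting linear system.
Node n1: branches {L1, R1, R2, R3, R4, R5, L3, L4} → V_1 = 1.112-0.1088j
Node n2: branches {C1, I1, L1, C2, R3, R4, R5, L2, R6, I2, C3, V1} → V_2 = 2.710+0.000j
Source currents: i(V1)=-0.1595-0.4405j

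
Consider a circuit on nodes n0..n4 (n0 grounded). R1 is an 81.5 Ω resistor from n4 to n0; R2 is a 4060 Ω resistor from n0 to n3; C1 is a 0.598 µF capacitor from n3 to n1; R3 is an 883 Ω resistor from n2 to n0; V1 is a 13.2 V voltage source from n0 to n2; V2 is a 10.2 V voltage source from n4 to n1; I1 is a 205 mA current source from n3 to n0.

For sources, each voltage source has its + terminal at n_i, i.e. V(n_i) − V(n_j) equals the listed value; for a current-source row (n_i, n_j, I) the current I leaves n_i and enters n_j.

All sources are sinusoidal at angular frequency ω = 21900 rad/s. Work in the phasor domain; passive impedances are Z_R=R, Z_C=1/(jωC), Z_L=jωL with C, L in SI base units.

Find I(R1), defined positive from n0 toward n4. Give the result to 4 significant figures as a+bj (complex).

MNA unknowns: 4 node voltages V₁..V_4 plus 2 source currents (V1, V2)
R1: Y=0.01227+0.000j on G[4,0]
R2: Y=0.0002463+0.000j on G[0,3]
C1: Y=0.000+0.01310j on G[3,1]
R3: Y=0.001133+0.000j on G[2,0]
V1: row V0−V2=13.2, i_V1 at 0,2
V2: row V4−V1=10.2, i_V2 at 4,1
I1: z[3]−=0.205, z[0]+=0.205
solve → V1=-26.37-0.2982j, V2=-13.20+0.000j, V3=-26.65+14.85j, V4=-16.17-0.2982j
aux → i_V1=-0.01495+0.000j, i_V2=0.1984+0.003659j

0.1984+0.003659j A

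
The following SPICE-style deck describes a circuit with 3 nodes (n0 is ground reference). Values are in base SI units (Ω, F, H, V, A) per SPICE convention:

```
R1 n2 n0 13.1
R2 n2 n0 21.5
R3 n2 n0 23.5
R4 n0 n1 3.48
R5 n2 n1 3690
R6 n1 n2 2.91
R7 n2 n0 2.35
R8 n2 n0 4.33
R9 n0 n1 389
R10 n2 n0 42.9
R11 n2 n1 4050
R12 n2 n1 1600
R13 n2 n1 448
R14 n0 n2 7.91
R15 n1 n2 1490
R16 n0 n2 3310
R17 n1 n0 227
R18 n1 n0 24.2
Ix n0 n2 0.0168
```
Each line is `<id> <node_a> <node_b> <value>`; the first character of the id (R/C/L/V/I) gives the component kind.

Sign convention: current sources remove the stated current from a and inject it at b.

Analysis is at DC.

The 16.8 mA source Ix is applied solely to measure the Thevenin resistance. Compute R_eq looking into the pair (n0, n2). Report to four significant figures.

R_eq = 0.8751 Ω

MNA unknowns: 2 node voltages V₁..V_2
R1: Y=0.07634 on G[2,0]
R2: Y=0.04651 on G[2,0]
R3: Y=0.04255 on G[2,0]
R4: Y=0.2874 on G[0,1]
R5: Y=0.0002710 on G[2,1]
R6: Y=0.3436 on G[1,2]
R7: Y=0.4255 on G[2,0]
R8: Y=0.2309 on G[2,0]
R9: Y=0.002571 on G[0,1]
R10: Y=0.02331 on G[2,0]
R11: Y=0.0002469 on G[2,1]
R12: Y=0.0006250 on G[2,1]
R13: Y=0.002232 on G[2,1]
R14: Y=0.1264 on G[0,2]
R15: Y=0.0006711 on G[1,2]
R16: Y=0.0003021 on G[0,2]
R17: Y=0.004405 on G[1,0]
R18: Y=0.04132 on G[1,0]
Ix: z[0]−=0.0168, z[2]+=0.0168
solve → V1=0.007480, V2=0.01470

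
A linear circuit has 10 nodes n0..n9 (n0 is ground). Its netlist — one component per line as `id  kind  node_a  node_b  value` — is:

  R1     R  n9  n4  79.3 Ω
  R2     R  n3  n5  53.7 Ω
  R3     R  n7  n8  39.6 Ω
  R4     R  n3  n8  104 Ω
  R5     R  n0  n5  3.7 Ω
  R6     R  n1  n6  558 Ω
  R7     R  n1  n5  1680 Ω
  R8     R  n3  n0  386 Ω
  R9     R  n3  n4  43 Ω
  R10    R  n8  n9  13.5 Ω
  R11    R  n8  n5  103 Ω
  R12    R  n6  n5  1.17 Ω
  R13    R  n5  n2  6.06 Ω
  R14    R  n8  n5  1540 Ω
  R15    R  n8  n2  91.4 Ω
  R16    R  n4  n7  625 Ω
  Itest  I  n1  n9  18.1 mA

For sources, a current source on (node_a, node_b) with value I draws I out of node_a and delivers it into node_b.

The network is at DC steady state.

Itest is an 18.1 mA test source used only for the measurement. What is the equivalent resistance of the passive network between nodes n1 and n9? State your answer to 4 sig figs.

R_eq = 461.6 Ω

Element admittances at DC:
  Y(R1) = 0.01261 S between n9,n4
  Y(R2) = 0.01862 S between n3,n5
  Y(R3) = 0.02525 S between n7,n8
  Y(R4) = 0.009615 S between n3,n8
  Y(R5) = 0.2703 S between n0,n5
  Y(R6) = 0.001792 S between n1,n6
  Y(R7) = 0.0005952 S between n1,n5
  Y(R8) = 0.002591 S between n3,n0
  Y(R9) = 0.02326 S between n3,n4
  Y(R10) = 0.07407 S between n8,n9
  Y(R11) = 0.009709 S between n8,n5
  Y(R12) = 0.8547 S between n6,n5
  Y(R13) = 0.1650 S between n5,n2
  Y(R14) = 0.0006494 S between n8,n5
  Y(R15) = 0.01094 S between n8,n2
  Y(R16) = 0.001600 S between n4,n7
  Itest: injects 0.0181 A into n9 (from n1)
Assemble and solve the 9×9 MNA system:
  V(n1)=-7.596  V(n2)=0.03241  V(n3)=0.2993  V(n4)=0.4650  V(n5)=-0.002869  V(n6)=-0.01876  V(n7)=0.5585  V(n8)=0.5644  V(n9)=0.7588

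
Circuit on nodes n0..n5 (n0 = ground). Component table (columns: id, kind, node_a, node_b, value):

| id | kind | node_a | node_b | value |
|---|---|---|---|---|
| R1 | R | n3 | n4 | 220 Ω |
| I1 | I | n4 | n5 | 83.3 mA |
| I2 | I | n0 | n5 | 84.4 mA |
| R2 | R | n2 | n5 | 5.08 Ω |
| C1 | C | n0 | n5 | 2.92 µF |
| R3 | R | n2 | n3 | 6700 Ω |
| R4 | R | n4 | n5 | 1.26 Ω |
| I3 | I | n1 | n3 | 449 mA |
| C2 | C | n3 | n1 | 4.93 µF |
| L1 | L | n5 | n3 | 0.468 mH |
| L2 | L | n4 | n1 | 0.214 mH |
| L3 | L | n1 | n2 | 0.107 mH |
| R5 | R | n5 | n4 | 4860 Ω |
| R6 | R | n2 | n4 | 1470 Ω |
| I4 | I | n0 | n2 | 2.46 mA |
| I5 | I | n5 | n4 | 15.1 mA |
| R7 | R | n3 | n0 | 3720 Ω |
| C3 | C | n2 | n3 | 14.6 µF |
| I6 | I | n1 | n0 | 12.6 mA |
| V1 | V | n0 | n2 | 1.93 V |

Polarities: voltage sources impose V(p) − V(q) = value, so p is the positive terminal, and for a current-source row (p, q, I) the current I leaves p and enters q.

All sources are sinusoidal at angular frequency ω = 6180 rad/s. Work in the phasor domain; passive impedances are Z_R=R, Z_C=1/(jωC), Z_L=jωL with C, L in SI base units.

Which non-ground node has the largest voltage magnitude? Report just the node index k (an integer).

Element admittances at ω=6180 rad/s:
  Y(R1) = 0.004545+0.000j S between n3,n4
  I1: injects 0.0833 A into n5 (from n4)
  I2: injects 0.0844 A into n5 (from n0)
  Y(R2) = 0.1969+0.000j S between n2,n5
  Y(C1) = 0.000+0.01805j S between n0,n5
  Y(R3) = 0.0001493+0.000j S between n2,n3
  Y(R4) = 0.7937+0.000j S between n4,n5
  I3: injects 0.449 A into n3 (from n1)
  Y(C2) = 0.000+0.03047j S between n3,n1
  Y(L1) = 0.000-0.3458j S between n5,n3
  Y(L2) = 0.000-0.7561j S between n4,n1
  Y(L3) = 0.000-1.512j S between n1,n2
  Y(R5) = 0.0002058+0.000j S between n5,n4
  Y(R6) = 0.0006803+0.000j S between n2,n4
  I4: injects 0.00246 A into n2 (from n0)
  I5: injects 0.0151 A into n4 (from n5)
  Y(R7) = 0.0002688+0.000j S between n3,n0
  Y(C3) = 0.000+0.09023j S between n2,n3
  I6: injects 0.0126 A into n0 (from n1)
  V1: constraint V(n0)−V(n2) = 1.93
Assemble and solve the 6×6 MNA system:
  V(n1)=-1.760+0.02136j  V(n2)=-1.930+0.000j  V(n3)=0.2159+2.521j  V(n4)=-1.340+0.7753j  V(n5)=-0.5442+0.3659j
  i(V1)=-0.08080-0.009142j

3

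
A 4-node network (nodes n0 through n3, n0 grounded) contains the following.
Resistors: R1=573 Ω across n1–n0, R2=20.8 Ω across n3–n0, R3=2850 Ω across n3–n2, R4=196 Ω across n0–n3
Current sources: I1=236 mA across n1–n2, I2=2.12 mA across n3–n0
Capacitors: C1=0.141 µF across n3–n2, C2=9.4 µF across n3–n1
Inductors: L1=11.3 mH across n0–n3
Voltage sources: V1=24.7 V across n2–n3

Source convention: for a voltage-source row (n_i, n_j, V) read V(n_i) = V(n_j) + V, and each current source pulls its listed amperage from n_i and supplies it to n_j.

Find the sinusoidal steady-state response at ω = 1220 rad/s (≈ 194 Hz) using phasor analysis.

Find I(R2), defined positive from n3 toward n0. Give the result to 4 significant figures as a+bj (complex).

0.01584-0.009886j A

Element admittances at ω=1220 rad/s:
  Y(R1) = 0.001745+0.000j S between n1,n0
  Y(R2) = 0.04808+0.000j S between n3,n0
  I1: injects 0.236 A into n2 (from n1)
  Y(C1) = 0.000+0.0001720j S between n3,n2
  Y(L1) = 0.000-0.07254j S between n0,n3
  I2: injects 0.00212 A into n0 (from n3)
  Y(R3) = 0.0003509+0.000j S between n3,n2
  Y(C2) = 0.000+0.01147j S between n3,n1
  Y(R4) = 0.005102+0.000j S between n0,n3
  V1: constraint V(n2)−V(n3) = 24.7
Assemble and solve the 4×4 MNA system:
  V(n1)=-2.708+19.96j  V(n2)=25.03-0.2056j  V(n3)=0.3295-0.2056j
  i(V1)=0.2273-0.004249j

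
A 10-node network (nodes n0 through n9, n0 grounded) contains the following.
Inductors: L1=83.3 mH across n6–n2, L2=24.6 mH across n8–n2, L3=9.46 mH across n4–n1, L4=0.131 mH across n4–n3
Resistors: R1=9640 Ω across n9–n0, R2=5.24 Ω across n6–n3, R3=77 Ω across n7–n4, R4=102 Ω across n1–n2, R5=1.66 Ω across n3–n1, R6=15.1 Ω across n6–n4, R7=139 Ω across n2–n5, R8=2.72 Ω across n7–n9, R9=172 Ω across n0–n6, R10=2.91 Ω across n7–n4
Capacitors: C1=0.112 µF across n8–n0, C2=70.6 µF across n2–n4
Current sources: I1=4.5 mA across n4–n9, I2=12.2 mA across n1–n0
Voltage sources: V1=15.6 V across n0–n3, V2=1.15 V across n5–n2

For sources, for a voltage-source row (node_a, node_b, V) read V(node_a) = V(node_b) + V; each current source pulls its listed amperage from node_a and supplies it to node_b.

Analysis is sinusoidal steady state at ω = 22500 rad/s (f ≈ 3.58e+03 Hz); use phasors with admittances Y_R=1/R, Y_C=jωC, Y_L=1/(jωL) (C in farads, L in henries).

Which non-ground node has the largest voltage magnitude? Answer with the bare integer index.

Element admittances at ω=22500 rad/s:
  Y(L1) = 0.000-0.0005335j S between n6,n2
  Y(R1) = 0.0001037+0.000j S between n9,n0
  Y(R2) = 0.1908+0.000j S between n6,n3
  Y(L2) = 0.000-0.001807j S between n8,n2
  Y(R3) = 0.01299+0.000j S between n7,n4
  Y(R4) = 0.009804+0.000j S between n1,n2
  Y(R5) = 0.6024+0.000j S between n3,n1
  Y(L3) = 0.000-0.004698j S between n4,n1
  Y(C1) = 0.000+0.002520j S between n8,n0
  I1: injects 0.0045 A into n9 (from n4)
  Y(R6) = 0.06623+0.000j S between n6,n4
  Y(R7) = 0.007194+0.000j S between n2,n5
  I2: injects 0.0122 A into n0 (from n1)
  Y(C2) = 0.000+1.588j S between n2,n4
  Y(L4) = 0.000-0.3393j S between n4,n3
  Y(R8) = 0.3676+0.000j S between n7,n9
  Y(R9) = 0.005814+0.000j S between n0,n6
  Y(R10) = 0.3436+0.000j S between n7,n4
  V1: constraint V(n0)−V(n3) = 15.6
  V2: constraint V(n5)−V(n2) = 1.15
Assemble and solve the 11×11 MNA system:
  V(n1)=-15.62-0.001965j  V(n2)=-15.37+0.02357j  V(n3)=-15.60+0.000j  V(n4)=-15.31+0.02197j  V(n5)=-14.22+0.02357j  V(n6)=-15.18+0.005922j  V(n7)=-15.29+0.02196j  V(n8)=38.94-0.05970j  V(n9)=-15.28+0.02196j
  i(V1)=-0.07750+0.09816j  i(V2)=-0.008273+0.000j

8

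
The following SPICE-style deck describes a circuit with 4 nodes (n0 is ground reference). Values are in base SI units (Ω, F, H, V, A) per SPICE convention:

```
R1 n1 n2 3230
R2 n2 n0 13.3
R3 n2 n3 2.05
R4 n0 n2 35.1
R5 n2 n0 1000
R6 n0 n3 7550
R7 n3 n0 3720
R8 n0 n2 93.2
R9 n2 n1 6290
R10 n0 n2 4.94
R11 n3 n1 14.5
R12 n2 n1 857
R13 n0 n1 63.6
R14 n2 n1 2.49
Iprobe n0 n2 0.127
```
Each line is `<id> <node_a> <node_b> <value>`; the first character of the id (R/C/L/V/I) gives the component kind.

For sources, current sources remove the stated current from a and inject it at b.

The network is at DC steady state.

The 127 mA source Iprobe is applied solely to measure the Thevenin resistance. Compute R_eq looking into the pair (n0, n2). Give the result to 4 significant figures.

R_eq = 2.999 Ω

MNA unknowns: 3 node voltages V₁..V_3
R1: Y=0.0003096 on G[1,2]
R2: Y=0.07519 on G[2,0]
R3: Y=0.4878 on G[2,3]
R4: Y=0.02849 on G[0,2]
R5: Y=0.001000 on G[2,0]
R6: Y=0.0001325 on G[0,3]
R7: Y=0.0002688 on G[3,0]
R8: Y=0.01073 on G[0,2]
R9: Y=0.0001590 on G[2,1]
R10: Y=0.2024 on G[0,2]
R11: Y=0.06897 on G[3,1]
R12: Y=0.001167 on G[2,1]
R13: Y=0.01572 on G[0,1]
R14: Y=0.4016 on G[2,1]
Iprobe: z[0]−=0.127, z[2]+=0.127
solve → V1=0.3683, V2=0.3809, V3=0.3791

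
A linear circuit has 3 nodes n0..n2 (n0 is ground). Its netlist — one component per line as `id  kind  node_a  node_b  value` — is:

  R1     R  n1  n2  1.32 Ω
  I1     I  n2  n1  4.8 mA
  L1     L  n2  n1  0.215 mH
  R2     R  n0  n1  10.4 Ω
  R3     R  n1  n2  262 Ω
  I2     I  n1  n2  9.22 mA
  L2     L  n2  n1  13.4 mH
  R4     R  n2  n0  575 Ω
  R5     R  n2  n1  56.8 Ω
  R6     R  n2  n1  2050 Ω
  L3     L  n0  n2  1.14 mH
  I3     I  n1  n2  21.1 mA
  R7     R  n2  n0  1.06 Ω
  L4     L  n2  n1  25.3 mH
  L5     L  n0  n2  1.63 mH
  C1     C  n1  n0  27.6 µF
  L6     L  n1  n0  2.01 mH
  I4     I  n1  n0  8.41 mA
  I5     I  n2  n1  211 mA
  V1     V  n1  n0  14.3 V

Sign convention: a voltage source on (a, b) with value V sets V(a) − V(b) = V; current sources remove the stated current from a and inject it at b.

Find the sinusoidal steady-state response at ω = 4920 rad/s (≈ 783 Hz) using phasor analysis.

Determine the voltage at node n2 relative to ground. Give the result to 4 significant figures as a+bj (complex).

7.953-2.167j V

MNA unknowns: 2 node voltages V₁..V_2 plus 1 source current (V1)
R1: Y=0.7576+0.000j on G[1,2]
I1: z[2]−=0.0048, z[1]+=0.0048
L1: Y=0.000-0.9454j on G[2,1]
R2: Y=0.09615+0.000j on G[0,1]
R3: Y=0.003817+0.000j on G[1,2]
I2: z[1]−=0.00922, z[2]+=0.00922
L2: Y=0.000-0.01517j on G[2,1]
R4: Y=0.001739+0.000j on G[2,0]
R5: Y=0.01761+0.000j on G[2,1]
R6: Y=0.0004878+0.000j on G[2,1]
L3: Y=0.000-0.1783j on G[0,2]
I3: z[1]−=0.0211, z[2]+=0.0211
R7: Y=0.9434+0.000j on G[2,0]
L4: Y=0.000-0.008034j on G[2,1]
L5: Y=0.000-0.1247j on G[0,2]
C1: Y=0.000+0.1358j on G[1,0]
L6: Y=0.000-0.1011j on G[1,0]
I4: z[1]−=0.00841, z[0]+=0.00841
I5: z[2]−=0.211, z[1]+=0.211
V1: row V1−V0=14.3, i_V1 at 1,0
solve → V1=14.30+0.000j, V2=7.953-2.167j
aux → i_V1=-8.244+3.962j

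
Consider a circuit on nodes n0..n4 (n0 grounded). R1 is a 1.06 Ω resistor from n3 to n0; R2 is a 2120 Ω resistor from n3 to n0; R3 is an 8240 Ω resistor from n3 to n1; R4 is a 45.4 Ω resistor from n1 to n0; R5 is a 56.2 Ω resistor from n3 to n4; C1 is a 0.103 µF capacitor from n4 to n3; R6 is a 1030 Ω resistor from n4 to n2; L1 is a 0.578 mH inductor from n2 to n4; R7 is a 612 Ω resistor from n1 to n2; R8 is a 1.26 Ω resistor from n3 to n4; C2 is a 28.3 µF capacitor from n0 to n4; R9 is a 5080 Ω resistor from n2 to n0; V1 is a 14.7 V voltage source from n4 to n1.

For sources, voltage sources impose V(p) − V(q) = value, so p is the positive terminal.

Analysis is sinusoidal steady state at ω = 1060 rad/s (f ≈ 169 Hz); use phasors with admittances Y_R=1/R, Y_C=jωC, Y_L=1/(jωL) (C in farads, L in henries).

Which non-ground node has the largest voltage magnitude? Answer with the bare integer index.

Element admittances at ω=1060 rad/s:
  Y(R1) = 0.9434+0.000j S between n3,n0
  Y(R2) = 0.0004717+0.000j S between n3,n0
  Y(R3) = 0.0001214+0.000j S between n3,n1
  Y(R4) = 0.02203+0.000j S between n1,n0
  Y(R5) = 0.01779+0.000j S between n3,n4
  Y(C1) = 0.000+0.0001092j S between n4,n3
  Y(R6) = 0.0009709+0.000j S between n4,n2
  Y(L1) = 0.000-1.632j S between n2,n4
  Y(R7) = 0.001634+0.000j S between n1,n2
  Y(R8) = 0.7937+0.000j S between n3,n4
  Y(C2) = 0.000+0.03000j S between n0,n4
  Y(R9) = 0.0001969+0.000j S between n2,n0
  V1: constraint V(n4)−V(n1) = 14.7
Assemble and solve the 5×5 MNA system:
  V(n1)=-13.99-0.04617j  V(n2)=0.7051-0.06097j  V(n3)=0.3250-0.02132j  V(n4)=0.7051-0.04617j
  i(V1)=-0.3340-0.0009957j

1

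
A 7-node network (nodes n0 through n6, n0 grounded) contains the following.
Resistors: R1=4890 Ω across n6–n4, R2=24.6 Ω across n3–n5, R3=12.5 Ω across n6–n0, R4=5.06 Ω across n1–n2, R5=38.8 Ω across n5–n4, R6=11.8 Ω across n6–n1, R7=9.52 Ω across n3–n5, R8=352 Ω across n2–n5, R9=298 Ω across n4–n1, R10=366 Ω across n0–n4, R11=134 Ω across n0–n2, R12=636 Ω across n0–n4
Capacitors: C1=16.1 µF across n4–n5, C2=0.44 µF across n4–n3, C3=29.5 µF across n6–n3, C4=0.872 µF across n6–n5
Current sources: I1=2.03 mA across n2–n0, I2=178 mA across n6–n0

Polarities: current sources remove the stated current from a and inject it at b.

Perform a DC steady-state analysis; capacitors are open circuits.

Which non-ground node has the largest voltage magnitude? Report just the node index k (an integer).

Apply KCL at each of the 6 non-ground nodes and solve the resulting linear system.
Node n1: branches {R4, R6, R9} → V_1 = -1.843
Node n2: branches {R4, I1, R8, R11} → V_2 = -1.777
Node n3: branches {C2, R2, C3, R7} → V_3 = -1.139
Node n4: branches {R1, C1, C2, R5, R9, R10, R12} → V_4 = -1.069
Node n5: branches {C1, R2, R5, C4, R7, R8} → V_5 = -1.139
Node n6: branches {R1, R3, C3, C4, R6, I2} → V_6 = -2.027

6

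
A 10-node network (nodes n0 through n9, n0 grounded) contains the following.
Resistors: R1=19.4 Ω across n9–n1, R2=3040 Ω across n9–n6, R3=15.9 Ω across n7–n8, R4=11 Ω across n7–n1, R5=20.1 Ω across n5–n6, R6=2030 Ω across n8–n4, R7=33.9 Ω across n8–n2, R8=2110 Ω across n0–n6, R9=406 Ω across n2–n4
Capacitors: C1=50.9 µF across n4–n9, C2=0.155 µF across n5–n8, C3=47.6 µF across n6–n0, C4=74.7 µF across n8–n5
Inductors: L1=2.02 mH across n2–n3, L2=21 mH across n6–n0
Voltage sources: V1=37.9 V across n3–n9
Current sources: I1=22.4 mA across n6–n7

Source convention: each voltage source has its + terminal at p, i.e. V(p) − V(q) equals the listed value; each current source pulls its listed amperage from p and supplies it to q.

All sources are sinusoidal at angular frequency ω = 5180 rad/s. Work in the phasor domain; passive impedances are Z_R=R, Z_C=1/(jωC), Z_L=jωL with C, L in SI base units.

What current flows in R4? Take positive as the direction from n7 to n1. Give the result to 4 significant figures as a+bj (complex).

MNA unknowns: 9 node voltages V₁..V_9 plus 1 source current (V1)
R1: Y=0.05155+0.000j on G[9,1]
C1: Y=0.000+0.2637j on G[4,9]
R2: Y=0.0003289+0.000j on G[9,6]
R3: Y=0.06289+0.000j on G[7,8]
R4: Y=0.09091+0.000j on G[7,1]
L1: Y=0.000-0.09557j on G[2,3]
R5: Y=0.04975+0.000j on G[5,6]
C2: Y=0.000+0.0008029j on G[5,8]
C3: Y=0.000+0.2466j on G[6,0]
R6: Y=0.0004926+0.000j on G[8,4]
R7: Y=0.02950+0.000j on G[8,2]
C4: Y=0.000+0.3869j on G[8,5]
R8: Y=0.0004739+0.000j on G[0,6]
R9: Y=0.002463+0.000j on G[2,4]
L2: Y=0.000-0.009193j on G[6,0]
V1: row V3−V9=37.9, i_V1 at 3,9
I1: z[6]−=0.0224, z[7]+=0.0224
solve → V1=-11.39+1.862j, V2=16.69-2.652j, V3=17.62+3.275j, V4=-20.34+2.890j, V5=0.5843-0.02165j, V6=0.000+0.000j, V7=-6.348+1.061j, V8=0.5815-0.09663j, V9=-20.28+3.275j
aux → i_V1=-0.5664+0.08902j

0.4582-0.07282j A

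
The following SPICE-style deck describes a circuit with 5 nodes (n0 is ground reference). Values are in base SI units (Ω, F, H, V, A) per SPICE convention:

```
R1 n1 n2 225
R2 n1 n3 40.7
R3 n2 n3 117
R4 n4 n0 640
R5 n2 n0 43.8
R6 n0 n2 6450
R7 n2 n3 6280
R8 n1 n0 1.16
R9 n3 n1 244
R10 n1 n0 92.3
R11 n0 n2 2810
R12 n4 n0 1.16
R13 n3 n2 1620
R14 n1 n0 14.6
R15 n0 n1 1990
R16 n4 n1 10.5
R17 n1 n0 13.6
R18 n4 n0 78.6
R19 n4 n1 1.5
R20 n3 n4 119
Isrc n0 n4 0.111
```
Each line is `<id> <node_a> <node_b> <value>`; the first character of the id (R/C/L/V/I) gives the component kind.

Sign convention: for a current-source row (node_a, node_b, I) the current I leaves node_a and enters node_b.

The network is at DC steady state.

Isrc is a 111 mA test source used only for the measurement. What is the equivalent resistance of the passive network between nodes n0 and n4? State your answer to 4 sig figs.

R_eq = 0.7600 Ω

Apply KCL at each of the 4 non-ground nodes and solve the resulting linear system.
Node n1: branches {R1, R2, R8, R9, R10, R14, R15, R16, R17, R19} → V_1 = 0.03618
Node n2: branches {R1, R3, R5, R6, R7, R11, R13} → V_2 = 0.01452
Node n3: branches {R2, R3, R7, R9, R13, R20} → V_3 = 0.04055
Node n4: branches {R4, R12, R16, R18, R19, R20, Isrc} → V_4 = 0.08436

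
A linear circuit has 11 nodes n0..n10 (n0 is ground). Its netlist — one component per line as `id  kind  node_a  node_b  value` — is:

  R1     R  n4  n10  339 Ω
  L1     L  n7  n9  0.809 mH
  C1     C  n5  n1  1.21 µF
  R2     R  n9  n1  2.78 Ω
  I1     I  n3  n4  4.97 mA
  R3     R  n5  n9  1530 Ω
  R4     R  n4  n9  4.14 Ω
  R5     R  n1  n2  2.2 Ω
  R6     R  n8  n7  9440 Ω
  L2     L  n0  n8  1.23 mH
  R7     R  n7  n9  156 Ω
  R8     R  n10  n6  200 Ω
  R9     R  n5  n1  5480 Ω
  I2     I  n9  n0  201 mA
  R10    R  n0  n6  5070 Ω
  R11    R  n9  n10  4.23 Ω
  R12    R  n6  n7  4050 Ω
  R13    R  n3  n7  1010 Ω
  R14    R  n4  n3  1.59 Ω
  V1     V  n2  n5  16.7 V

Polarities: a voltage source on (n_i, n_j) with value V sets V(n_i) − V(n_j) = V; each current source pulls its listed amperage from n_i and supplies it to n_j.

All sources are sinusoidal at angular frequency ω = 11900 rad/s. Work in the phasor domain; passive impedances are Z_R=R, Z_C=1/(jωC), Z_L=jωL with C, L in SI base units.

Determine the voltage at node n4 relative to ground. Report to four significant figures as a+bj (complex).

MNA unknowns: 10 node voltages V₁..V_10 plus 1 source current (V1)
R1: Y=0.002950+0.000j on G[4,10]
L1: Y=0.000-0.1039j on G[7,9]
C1: Y=0.000+0.01440j on G[5,1]
R2: Y=0.3597+0.000j on G[9,1]
I1: z[3]−=0.00497, z[4]+=0.00497
R3: Y=0.0006536+0.000j on G[5,9]
R4: Y=0.2415+0.000j on G[4,9]
R5: Y=0.4545+0.000j on G[1,2]
R6: Y=0.0001059+0.000j on G[8,7]
L2: Y=0.000-0.06832j on G[0,8]
R7: Y=0.006410+0.000j on G[7,9]
R8: Y=0.005000+0.000j on G[10,6]
R9: Y=0.0001825+0.000j on G[5,1]
I2: z[9]−=0.201, z[0]+=0.201
R10: Y=0.0001972+0.000j on G[0,6]
R11: Y=0.2364+0.000j on G[9,10]
R12: Y=0.0002469+0.000j on G[6,7]
R13: Y=0.0009901+0.000j on G[3,7]
R14: Y=0.6289+0.000j on G[4,3]
V1: row V2−V5=16.7, i_V1 at 2,5
solve → V1=-679.3-0.6690j, V2=-679.3-0.1424j, V3=-679.3-0.6638j, V4=-679.3-0.6650j, V5=-696.0-0.1424j, V6=-654.2-0.6087j, V7=-679.3+0.08020j, V8=-0.001757-1.053j, V9=-679.3-0.6680j, V10=-678.8-0.6668j
aux → i_V1=-0.02149-0.2393j

-679.3-0.6650j V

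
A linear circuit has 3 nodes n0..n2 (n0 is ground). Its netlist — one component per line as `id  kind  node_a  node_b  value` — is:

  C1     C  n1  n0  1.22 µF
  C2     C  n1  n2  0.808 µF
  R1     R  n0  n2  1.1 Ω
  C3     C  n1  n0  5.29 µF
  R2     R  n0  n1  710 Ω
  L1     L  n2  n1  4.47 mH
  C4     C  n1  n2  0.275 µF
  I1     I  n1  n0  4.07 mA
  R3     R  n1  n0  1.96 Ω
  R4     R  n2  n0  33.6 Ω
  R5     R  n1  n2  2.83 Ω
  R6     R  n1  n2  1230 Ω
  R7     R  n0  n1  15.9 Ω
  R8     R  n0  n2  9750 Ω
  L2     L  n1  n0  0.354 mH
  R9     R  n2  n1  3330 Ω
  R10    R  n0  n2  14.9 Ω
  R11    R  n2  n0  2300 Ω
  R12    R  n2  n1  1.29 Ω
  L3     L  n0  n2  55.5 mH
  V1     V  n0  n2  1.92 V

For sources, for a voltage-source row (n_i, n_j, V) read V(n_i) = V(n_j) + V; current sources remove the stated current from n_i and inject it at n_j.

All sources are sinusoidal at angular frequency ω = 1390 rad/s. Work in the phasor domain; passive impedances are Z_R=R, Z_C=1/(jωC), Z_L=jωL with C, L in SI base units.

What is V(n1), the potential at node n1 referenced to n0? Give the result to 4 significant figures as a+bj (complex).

Apply KCL at each of the 2 non-ground nodes and solve the resulting linear system.
Node n1: branches {C1, C2, C3, R2, L1, C4, I1, R3, R5, R6, R7, L2, R9, R12} → V_1 = -0.5701-0.5505j
Node n2: branches {C2, R1, L1, C4, R4, R5, R6, R8, R9, R10, R11, R12, L3, V1} → V_2 = -1.920+0.000j
Source currents: i(V1)=-3.370+0.8620j

-0.5701-0.5505j V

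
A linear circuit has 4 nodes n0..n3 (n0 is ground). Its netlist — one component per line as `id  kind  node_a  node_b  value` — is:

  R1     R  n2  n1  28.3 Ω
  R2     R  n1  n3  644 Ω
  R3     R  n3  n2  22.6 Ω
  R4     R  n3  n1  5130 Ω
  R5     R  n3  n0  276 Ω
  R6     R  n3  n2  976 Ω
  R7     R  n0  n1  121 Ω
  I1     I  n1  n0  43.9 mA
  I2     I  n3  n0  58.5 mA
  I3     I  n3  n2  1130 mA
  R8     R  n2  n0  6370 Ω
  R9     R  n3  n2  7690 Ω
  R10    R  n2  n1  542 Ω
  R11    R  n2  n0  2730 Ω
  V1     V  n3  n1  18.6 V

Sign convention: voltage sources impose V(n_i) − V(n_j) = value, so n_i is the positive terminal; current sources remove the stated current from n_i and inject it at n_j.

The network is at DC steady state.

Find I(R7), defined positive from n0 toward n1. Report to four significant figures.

0.1214 A

Apply KCL at each of the 3 non-ground nodes and solve the resulting linear system.
Node n1: branches {R1, R2, R4, R7, I1, R10, V1} → V_1 = -14.69
Node n2: branches {R1, R3, R6, I3, R8, R9, R10, R11} → V_2 = 9.165
Node n3: branches {R2, R3, R4, R5, R6, I2, I3, R9, V1} → V_3 = 3.914
Source currents: i(V1)=-0.9968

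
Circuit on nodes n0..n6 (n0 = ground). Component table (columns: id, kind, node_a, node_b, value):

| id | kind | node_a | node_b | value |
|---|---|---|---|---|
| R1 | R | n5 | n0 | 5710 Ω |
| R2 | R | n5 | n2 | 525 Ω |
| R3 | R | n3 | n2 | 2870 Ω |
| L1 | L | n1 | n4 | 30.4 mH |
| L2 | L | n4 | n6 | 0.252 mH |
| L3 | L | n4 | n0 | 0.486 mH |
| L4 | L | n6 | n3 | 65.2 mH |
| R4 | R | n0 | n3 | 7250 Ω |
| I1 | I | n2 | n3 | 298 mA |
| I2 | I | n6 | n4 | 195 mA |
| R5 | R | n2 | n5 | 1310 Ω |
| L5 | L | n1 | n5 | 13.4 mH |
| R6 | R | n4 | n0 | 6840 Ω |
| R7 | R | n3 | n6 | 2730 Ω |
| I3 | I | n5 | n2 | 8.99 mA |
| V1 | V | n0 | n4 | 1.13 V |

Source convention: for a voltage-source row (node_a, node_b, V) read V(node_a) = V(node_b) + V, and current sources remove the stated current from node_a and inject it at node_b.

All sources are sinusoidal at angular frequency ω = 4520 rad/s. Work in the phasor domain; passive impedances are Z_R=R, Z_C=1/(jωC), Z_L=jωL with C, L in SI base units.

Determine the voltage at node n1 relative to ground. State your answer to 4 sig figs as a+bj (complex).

Element admittances at ω=4520 rad/s:
  Y(R1) = 0.0001751+0.000j S between n5,n0
  Y(R2) = 0.001905+0.000j S between n5,n2
  Y(R3) = 0.0003484+0.000j S between n3,n2
  Y(L1) = 0.000-0.007278j S between n1,n4
  Y(L2) = 0.000-0.8779j S between n4,n6
  Y(L3) = 0.000-0.4552j S between n4,n0
  Y(L4) = 0.000-0.003393j S between n6,n3
  Y(R4) = 0.0001379+0.000j S between n0,n3
  I1: injects 0.298 A into n3 (from n2)
  I2: injects 0.195 A into n4 (from n6)
  Y(R5) = 0.0007634+0.000j S between n2,n5
  Y(L5) = 0.000-0.01651j S between n1,n5
  Y(R6) = 0.0001462+0.000j S between n4,n0
  Y(R7) = 0.0003663+0.000j S between n3,n6
  I3: injects 0.00899 A into n2 (from n5)
  V1: constraint V(n0)−V(n4) = 1.13
Assemble and solve the 7×7 MNA system:
  V(n1)=-7.510-34.80j  V(n2)=-102.5-36.02j  V(n3)=20.72+72.04j  V(n4)=-1.130+0.000j  V(n5)=-10.32-50.14j  V(n6)=-1.076+0.06515j
  i(V1)=0.0008846+0.5156j

-7.510-34.80j V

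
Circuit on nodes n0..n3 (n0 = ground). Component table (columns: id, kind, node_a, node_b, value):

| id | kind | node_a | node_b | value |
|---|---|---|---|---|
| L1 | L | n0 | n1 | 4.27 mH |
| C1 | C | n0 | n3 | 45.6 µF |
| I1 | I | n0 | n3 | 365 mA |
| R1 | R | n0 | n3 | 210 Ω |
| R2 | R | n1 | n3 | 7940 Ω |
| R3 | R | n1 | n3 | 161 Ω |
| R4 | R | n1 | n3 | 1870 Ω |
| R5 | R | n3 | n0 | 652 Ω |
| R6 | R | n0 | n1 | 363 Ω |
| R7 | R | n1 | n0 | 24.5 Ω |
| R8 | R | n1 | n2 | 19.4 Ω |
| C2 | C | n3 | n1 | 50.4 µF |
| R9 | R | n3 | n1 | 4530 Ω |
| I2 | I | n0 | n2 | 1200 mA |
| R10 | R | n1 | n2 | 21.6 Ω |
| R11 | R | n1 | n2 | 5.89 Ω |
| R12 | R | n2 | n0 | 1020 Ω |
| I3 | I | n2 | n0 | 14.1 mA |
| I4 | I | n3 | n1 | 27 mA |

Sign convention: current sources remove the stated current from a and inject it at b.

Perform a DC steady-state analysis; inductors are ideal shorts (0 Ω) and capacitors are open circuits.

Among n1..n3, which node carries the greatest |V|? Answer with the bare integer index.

MNA unknowns: 3 node voltages V₁..V_3 plus 1 source current (L1)
L1: row V0−V1=0, i_L1 at 0,1
C1: Y=0.000 on G[0,3]
I1: z[0]−=0.365, z[3]+=0.365
R1: Y=0.004762 on G[0,3]
R2: Y=0.0001259 on G[1,3]
R3: Y=0.006211 on G[1,3]
R4: Y=0.0005348 on G[1,3]
R5: Y=0.001534 on G[3,0]
R6: Y=0.002755 on G[0,1]
R7: Y=0.04082 on G[1,0]
R8: Y=0.05155 on G[1,2]
C2: Y=0.000 on G[3,1]
R9: Y=0.0002208 on G[3,1]
I2: z[0]−=1.2, z[2]+=1.2
R10: Y=0.04630 on G[1,2]
R11: Y=0.1698 on G[1,2]
R12: Y=0.0009804 on G[2,0]
I3: z[2]−=0.0141, z[0]+=0.0141
I4: z[3]−=0.027, z[1]+=0.027
solve → V1=0.000, V2=4.415, V3=25.25
aux → i_L1=-1.388

3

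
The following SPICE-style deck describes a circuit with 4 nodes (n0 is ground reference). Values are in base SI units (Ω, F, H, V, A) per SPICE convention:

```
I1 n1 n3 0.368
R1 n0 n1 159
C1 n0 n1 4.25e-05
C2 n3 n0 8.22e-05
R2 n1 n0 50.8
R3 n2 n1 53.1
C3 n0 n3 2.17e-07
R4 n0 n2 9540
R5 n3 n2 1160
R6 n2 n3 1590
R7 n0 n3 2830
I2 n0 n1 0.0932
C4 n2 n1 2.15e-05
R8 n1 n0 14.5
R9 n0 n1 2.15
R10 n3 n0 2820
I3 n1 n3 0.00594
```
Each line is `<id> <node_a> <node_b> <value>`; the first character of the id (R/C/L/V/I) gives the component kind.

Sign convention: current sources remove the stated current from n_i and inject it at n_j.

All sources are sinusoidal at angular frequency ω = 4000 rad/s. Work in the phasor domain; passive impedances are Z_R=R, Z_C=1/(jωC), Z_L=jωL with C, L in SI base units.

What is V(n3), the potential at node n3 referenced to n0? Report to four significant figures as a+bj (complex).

Apply KCL at each of the 3 non-ground nodes and solve the resulting linear system.
Node n1: branches {I1, R1, C1, R2, R3, I2, C4, R8, R9, I3} → V_1 = -0.4587+0.1359j
Node n2: branches {R3, R4, R5, R6, C4} → V_2 = -0.4777+0.1227j
Node n3: branches {I1, C2, C3, R5, R6, R7, R10, I3} → V_3 = 0.008106-1.132j

0.008106-1.132j V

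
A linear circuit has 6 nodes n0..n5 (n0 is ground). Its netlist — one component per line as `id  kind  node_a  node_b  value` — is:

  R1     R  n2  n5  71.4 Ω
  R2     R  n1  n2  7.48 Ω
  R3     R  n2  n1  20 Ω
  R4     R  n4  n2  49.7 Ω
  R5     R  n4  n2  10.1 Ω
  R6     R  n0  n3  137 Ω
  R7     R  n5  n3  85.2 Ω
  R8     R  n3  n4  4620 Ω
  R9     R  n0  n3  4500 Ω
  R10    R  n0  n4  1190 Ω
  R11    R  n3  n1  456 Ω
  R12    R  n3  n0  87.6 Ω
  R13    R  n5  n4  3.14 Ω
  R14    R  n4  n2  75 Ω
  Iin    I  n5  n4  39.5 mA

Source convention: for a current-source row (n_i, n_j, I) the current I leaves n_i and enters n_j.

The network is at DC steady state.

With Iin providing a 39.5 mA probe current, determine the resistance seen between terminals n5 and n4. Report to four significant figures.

R_eq = 3.000 Ω

Element admittances at DC:
  Y(R1) = 0.01401 S between n2,n5
  Y(R2) = 0.1337 S between n1,n2
  Y(R3) = 0.05000 S between n2,n1
  Y(R4) = 0.02012 S between n4,n2
  Y(R5) = 0.09901 S between n4,n2
  Y(R6) = 0.007299 S between n0,n3
  Y(R7) = 0.01174 S between n5,n3
  Y(R8) = 0.0002165 S between n3,n4
  Y(R9) = 0.0002222 S between n0,n3
  Y(R10) = 0.0008403 S between n0,n4
  Y(R11) = 0.002193 S between n3,n1
  Y(R12) = 0.01142 S between n3,n0
  Y(R13) = 0.3185 S between n5,n4
  Y(R14) = 0.01333 S between n4,n2
  Iin: injects 0.0395 A into n4 (from n5)
Assemble and solve the 5×5 MNA system:
  V(n1)=0.07745  V(n2)=0.07842  V(n3)=-0.004037  V(n4)=0.09098  V(n5)=-0.02753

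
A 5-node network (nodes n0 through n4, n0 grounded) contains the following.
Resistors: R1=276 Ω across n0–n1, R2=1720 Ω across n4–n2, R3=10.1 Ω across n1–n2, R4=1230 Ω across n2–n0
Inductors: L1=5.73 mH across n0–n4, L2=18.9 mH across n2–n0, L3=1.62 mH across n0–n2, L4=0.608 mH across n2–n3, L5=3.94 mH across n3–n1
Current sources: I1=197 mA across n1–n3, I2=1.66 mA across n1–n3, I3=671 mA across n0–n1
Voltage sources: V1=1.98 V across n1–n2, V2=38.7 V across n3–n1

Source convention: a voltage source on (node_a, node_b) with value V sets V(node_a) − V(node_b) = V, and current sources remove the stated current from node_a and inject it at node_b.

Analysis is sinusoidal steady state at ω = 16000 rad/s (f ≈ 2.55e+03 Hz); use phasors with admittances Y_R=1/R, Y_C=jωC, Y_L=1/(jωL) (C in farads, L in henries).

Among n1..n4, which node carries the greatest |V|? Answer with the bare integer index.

Element admittances at ω=16000 rad/s:
  Y(R1) = 0.003623+0.000j S between n0,n1
  Y(R2) = 0.0005814+0.000j S between n4,n2
  Y(L1) = 0.000-0.01091j S between n0,n4
  Y(L2) = 0.000-0.003307j S between n2,n0
  Y(L3) = 0.000-0.03858j S between n0,n2
  I1: injects 0.197 A into n3 (from n1)
  I2: injects 0.00166 A into n3 (from n1)
  Y(R3) = 0.09901+0.000j S between n1,n2
  Y(L4) = 0.000-0.1028j S between n2,n3
  Y(R4) = 0.0008130+0.000j S between n2,n0
  Y(L5) = 0.000-0.01586j S between n3,n1
  I3: injects 0.671 A into n1 (from n0)
  V1: constraint V(n1)−V(n2) = 1.98
  V2: constraint V(n3)−V(n1) = 38.7
Assemble and solve the 6×6 MNA system:
  V(n1)=3.848+15.61j  V(n2)=1.868+15.61j  V(n3)=42.55+15.61j  V(n4)=-0.8245+0.1435j
  i(V1)=0.4610+4.125j  i(V2)=0.1987+4.796j

3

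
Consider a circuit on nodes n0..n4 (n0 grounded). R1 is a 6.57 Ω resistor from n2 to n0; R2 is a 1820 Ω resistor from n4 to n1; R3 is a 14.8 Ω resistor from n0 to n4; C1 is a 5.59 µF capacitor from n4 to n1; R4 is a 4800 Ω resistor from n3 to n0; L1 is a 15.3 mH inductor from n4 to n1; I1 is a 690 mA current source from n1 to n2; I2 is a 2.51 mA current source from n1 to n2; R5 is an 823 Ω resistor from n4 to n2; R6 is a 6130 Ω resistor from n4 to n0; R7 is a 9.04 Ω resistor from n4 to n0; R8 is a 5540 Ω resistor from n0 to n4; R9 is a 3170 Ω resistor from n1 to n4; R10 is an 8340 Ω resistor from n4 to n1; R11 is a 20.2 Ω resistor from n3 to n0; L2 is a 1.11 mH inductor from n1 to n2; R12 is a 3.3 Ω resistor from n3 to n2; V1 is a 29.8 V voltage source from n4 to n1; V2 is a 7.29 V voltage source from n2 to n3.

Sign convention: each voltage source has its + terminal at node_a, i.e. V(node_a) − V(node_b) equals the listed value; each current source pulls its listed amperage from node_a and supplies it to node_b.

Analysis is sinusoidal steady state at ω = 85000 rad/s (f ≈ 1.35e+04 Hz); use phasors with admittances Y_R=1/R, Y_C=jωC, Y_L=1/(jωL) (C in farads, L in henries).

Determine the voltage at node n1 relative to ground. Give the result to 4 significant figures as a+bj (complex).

-33.37-2.246j V

MNA unknowns: 4 node voltages V₁..V_4 plus 2 source currents (V1, V2)
R1: Y=0.1522+0.000j on G[2,0]
R2: Y=0.0005495+0.000j on G[4,1]
R3: Y=0.06757+0.000j on G[0,4]
C1: Y=0.000+0.4751j on G[4,1]
R4: Y=0.0002083+0.000j on G[3,0]
L1: Y=0.000-0.0007689j on G[4,1]
I1: z[1]−=0.69, z[2]+=0.69
I2: z[1]−=0.00251, z[2]+=0.00251
R5: Y=0.001215+0.000j on G[4,2]
R6: Y=0.0001631+0.000j on G[4,0]
R7: Y=0.1106+0.000j on G[4,0]
R8: Y=0.0001805+0.000j on G[0,4]
R9: Y=0.0003155+0.000j on G[1,4]
R10: Y=0.0001199+0.000j on G[4,1]
R11: Y=0.04950+0.000j on G[3,0]
L2: Y=0.000-0.01060j on G[1,2]
R12: Y=0.3030+0.000j on G[3,2]
V1: row V4−V1=29.8, i_V1 at 4,1
V2: row V2−V3=7.29, i_V2 at 2,3
solve → V1=-33.37-2.246j, V2=4.951+1.986j, V3=-2.339+1.986j, V4=-3.570-2.246j
aux → i_V1=0.6183-13.73j, i_V2=-2.325+0.09873j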